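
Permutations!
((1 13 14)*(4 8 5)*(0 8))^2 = ((0 8 5 4)(1 13 14))^2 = (0 5)(1 14 13)(4 8)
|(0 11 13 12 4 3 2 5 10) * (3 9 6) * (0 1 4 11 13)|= 8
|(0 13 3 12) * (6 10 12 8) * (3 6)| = |(0 13 6 10 12)(3 8)| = 10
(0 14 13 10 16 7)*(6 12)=[14, 1, 2, 3, 4, 5, 12, 0, 8, 9, 16, 11, 6, 10, 13, 15, 7]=(0 14 13 10 16 7)(6 12)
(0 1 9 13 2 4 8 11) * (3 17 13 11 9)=(0 1 3 17 13 2 4 8 9 11)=[1, 3, 4, 17, 8, 5, 6, 7, 9, 11, 10, 0, 12, 2, 14, 15, 16, 13]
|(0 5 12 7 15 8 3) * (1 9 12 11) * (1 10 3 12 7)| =|(0 5 11 10 3)(1 9 7 15 8 12)| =30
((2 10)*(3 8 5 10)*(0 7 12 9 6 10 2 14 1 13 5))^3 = ((0 7 12 9 6 10 14 1 13 5 2 3 8))^3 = (0 9 14 5 8 12 10 13 3 7 6 1 2)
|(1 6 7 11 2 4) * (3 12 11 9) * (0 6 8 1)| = 18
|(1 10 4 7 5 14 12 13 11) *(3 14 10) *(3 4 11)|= |(1 4 7 5 10 11)(3 14 12 13)|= 12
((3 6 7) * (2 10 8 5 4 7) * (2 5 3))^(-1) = (2 7 4 5 6 3 8 10)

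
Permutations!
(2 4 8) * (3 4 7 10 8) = (2 7 10 8)(3 4) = [0, 1, 7, 4, 3, 5, 6, 10, 2, 9, 8]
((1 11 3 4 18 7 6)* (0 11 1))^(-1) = (0 6 7 18 4 3 11)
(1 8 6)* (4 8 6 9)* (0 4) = [4, 6, 2, 3, 8, 5, 1, 7, 9, 0] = (0 4 8 9)(1 6)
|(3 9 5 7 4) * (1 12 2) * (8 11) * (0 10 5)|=|(0 10 5 7 4 3 9)(1 12 2)(8 11)|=42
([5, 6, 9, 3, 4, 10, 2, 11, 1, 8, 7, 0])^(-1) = (0 11 7 10 5)(1 8 9 2 6)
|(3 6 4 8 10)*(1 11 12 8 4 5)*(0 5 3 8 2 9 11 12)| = 14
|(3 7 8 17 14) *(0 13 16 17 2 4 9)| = |(0 13 16 17 14 3 7 8 2 4 9)| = 11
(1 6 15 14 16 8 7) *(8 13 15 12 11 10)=(1 6 12 11 10 8 7)(13 15 14 16)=[0, 6, 2, 3, 4, 5, 12, 1, 7, 9, 8, 10, 11, 15, 16, 14, 13]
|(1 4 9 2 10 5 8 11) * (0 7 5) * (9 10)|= 8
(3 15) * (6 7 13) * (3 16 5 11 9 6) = (3 15 16 5 11 9 6 7 13) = [0, 1, 2, 15, 4, 11, 7, 13, 8, 6, 10, 9, 12, 3, 14, 16, 5]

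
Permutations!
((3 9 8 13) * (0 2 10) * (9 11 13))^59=((0 2 10)(3 11 13)(8 9))^59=(0 10 2)(3 13 11)(8 9)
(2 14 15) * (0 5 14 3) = [5, 1, 3, 0, 4, 14, 6, 7, 8, 9, 10, 11, 12, 13, 15, 2] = (0 5 14 15 2 3)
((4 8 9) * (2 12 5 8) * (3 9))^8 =(2 12 5 8 3 9 4)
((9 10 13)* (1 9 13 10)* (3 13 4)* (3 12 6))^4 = (3 6 12 4 13)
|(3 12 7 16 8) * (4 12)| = 6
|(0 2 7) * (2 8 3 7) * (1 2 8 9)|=7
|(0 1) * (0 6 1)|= |(1 6)|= 2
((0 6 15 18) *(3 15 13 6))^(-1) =((0 3 15 18)(6 13))^(-1) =(0 18 15 3)(6 13)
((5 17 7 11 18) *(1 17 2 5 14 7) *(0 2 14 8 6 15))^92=((0 2 5 14 7 11 18 8 6 15)(1 17))^92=(0 5 7 18 6)(2 14 11 8 15)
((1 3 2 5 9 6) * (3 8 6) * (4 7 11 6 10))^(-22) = (1 6 11 7 4 10 8)(2 9)(3 5)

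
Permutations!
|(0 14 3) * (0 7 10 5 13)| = 7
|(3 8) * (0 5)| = |(0 5)(3 8)| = 2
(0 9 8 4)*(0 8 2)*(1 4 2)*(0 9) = (1 4 8 2 9) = [0, 4, 9, 3, 8, 5, 6, 7, 2, 1]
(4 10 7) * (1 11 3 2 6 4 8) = (1 11 3 2 6 4 10 7 8) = [0, 11, 6, 2, 10, 5, 4, 8, 1, 9, 7, 3]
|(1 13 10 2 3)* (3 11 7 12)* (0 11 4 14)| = 11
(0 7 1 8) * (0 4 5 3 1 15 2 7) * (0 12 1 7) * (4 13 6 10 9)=(0 12 1 8 13 6 10 9 4 5 3 7 15 2)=[12, 8, 0, 7, 5, 3, 10, 15, 13, 4, 9, 11, 1, 6, 14, 2]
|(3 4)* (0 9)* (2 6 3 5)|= |(0 9)(2 6 3 4 5)|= 10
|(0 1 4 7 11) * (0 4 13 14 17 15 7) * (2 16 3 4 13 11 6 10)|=|(0 1 11 13 14 17 15 7 6 10 2 16 3 4)|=14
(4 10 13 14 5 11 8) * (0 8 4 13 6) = (0 8 13 14 5 11 4 10 6) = [8, 1, 2, 3, 10, 11, 0, 7, 13, 9, 6, 4, 12, 14, 5]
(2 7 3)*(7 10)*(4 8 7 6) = (2 10 6 4 8 7 3) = [0, 1, 10, 2, 8, 5, 4, 3, 7, 9, 6]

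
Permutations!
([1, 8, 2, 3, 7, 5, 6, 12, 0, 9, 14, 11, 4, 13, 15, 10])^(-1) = [8, 0, 2, 3, 12, 5, 6, 4, 1, 9, 15, 11, 7, 13, 10, 14]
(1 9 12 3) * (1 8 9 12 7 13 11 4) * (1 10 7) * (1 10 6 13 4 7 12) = (3 8 9 10 12)(4 6 13 11 7) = [0, 1, 2, 8, 6, 5, 13, 4, 9, 10, 12, 7, 3, 11]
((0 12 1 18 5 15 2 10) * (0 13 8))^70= (18)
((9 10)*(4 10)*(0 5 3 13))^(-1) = (0 13 3 5)(4 9 10)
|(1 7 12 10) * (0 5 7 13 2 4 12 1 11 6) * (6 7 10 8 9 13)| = 42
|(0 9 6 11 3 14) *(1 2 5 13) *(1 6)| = |(0 9 1 2 5 13 6 11 3 14)| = 10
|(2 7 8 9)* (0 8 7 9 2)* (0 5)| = 5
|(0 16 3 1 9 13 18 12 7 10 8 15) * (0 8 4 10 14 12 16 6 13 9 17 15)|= 30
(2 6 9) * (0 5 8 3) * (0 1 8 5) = (1 8 3)(2 6 9) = [0, 8, 6, 1, 4, 5, 9, 7, 3, 2]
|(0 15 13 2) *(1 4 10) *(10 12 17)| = |(0 15 13 2)(1 4 12 17 10)| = 20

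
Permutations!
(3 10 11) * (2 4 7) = (2 4 7)(3 10 11) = [0, 1, 4, 10, 7, 5, 6, 2, 8, 9, 11, 3]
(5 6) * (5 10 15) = (5 6 10 15) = [0, 1, 2, 3, 4, 6, 10, 7, 8, 9, 15, 11, 12, 13, 14, 5]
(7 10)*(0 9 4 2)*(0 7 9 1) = (0 1)(2 7 10 9 4) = [1, 0, 7, 3, 2, 5, 6, 10, 8, 4, 9]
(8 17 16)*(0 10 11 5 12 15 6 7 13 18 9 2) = (0 10 11 5 12 15 6 7 13 18 9 2)(8 17 16) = [10, 1, 0, 3, 4, 12, 7, 13, 17, 2, 11, 5, 15, 18, 14, 6, 8, 16, 9]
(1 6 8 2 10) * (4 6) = (1 4 6 8 2 10) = [0, 4, 10, 3, 6, 5, 8, 7, 2, 9, 1]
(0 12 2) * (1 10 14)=[12, 10, 0, 3, 4, 5, 6, 7, 8, 9, 14, 11, 2, 13, 1]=(0 12 2)(1 10 14)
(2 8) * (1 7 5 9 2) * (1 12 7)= (2 8 12 7 5 9)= [0, 1, 8, 3, 4, 9, 6, 5, 12, 2, 10, 11, 7]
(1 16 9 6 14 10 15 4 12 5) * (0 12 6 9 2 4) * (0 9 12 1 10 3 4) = (0 1 16 2)(3 4 6 14)(5 10 15 9 12) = [1, 16, 0, 4, 6, 10, 14, 7, 8, 12, 15, 11, 5, 13, 3, 9, 2]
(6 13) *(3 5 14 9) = (3 5 14 9)(6 13) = [0, 1, 2, 5, 4, 14, 13, 7, 8, 3, 10, 11, 12, 6, 9]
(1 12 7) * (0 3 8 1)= (0 3 8 1 12 7)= [3, 12, 2, 8, 4, 5, 6, 0, 1, 9, 10, 11, 7]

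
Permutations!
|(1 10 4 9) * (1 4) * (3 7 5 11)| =|(1 10)(3 7 5 11)(4 9)| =4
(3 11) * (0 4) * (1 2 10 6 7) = (0 4)(1 2 10 6 7)(3 11) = [4, 2, 10, 11, 0, 5, 7, 1, 8, 9, 6, 3]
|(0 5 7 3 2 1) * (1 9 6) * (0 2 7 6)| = 6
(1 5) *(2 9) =(1 5)(2 9) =[0, 5, 9, 3, 4, 1, 6, 7, 8, 2]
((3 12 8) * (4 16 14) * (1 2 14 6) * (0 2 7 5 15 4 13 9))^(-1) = ((0 2 14 13 9)(1 7 5 15 4 16 6)(3 12 8))^(-1) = (0 9 13 14 2)(1 6 16 4 15 5 7)(3 8 12)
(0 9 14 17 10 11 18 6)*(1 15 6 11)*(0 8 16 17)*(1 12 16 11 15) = (0 9 14)(6 8 11 18 15)(10 12 16 17) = [9, 1, 2, 3, 4, 5, 8, 7, 11, 14, 12, 18, 16, 13, 0, 6, 17, 10, 15]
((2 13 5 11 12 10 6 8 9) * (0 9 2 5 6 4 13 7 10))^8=((0 9 5 11 12)(2 7 10 4 13 6 8))^8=(0 11 9 12 5)(2 7 10 4 13 6 8)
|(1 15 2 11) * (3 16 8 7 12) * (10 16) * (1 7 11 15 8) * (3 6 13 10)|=18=|(1 8 11 7 12 6 13 10 16)(2 15)|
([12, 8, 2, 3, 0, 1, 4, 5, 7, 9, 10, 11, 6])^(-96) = (12)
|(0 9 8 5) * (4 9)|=|(0 4 9 8 5)|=5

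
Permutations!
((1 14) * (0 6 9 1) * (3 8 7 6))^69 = ((0 3 8 7 6 9 1 14))^69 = (0 9 8 14 6 3 1 7)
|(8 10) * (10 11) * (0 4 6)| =3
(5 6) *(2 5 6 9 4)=(2 5 9 4)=[0, 1, 5, 3, 2, 9, 6, 7, 8, 4]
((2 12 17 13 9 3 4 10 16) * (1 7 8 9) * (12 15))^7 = ((1 7 8 9 3 4 10 16 2 15 12 17 13))^7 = (1 16 7 2 8 15 9 12 3 17 4 13 10)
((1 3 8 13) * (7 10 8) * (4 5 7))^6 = ((1 3 4 5 7 10 8 13))^6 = (1 8 7 4)(3 13 10 5)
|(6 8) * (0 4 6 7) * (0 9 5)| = 7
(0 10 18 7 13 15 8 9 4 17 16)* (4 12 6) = (0 10 18 7 13 15 8 9 12 6 4 17 16) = [10, 1, 2, 3, 17, 5, 4, 13, 9, 12, 18, 11, 6, 15, 14, 8, 0, 16, 7]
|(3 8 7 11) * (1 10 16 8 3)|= 6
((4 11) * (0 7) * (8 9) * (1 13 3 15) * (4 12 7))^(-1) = (0 7 12 11 4)(1 15 3 13)(8 9)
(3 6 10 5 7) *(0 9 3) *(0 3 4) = [9, 1, 2, 6, 0, 7, 10, 3, 8, 4, 5] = (0 9 4)(3 6 10 5 7)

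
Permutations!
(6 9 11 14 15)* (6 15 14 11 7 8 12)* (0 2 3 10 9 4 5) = (15)(0 2 3 10 9 7 8 12 6 4 5) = [2, 1, 3, 10, 5, 0, 4, 8, 12, 7, 9, 11, 6, 13, 14, 15]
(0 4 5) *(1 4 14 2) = [14, 4, 1, 3, 5, 0, 6, 7, 8, 9, 10, 11, 12, 13, 2] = (0 14 2 1 4 5)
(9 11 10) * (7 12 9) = (7 12 9 11 10) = [0, 1, 2, 3, 4, 5, 6, 12, 8, 11, 7, 10, 9]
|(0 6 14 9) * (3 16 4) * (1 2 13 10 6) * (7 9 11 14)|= 24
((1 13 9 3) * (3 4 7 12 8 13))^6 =(13) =((1 3)(4 7 12 8 13 9))^6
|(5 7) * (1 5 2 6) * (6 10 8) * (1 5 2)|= |(1 2 10 8 6 5 7)|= 7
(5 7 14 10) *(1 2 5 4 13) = (1 2 5 7 14 10 4 13) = [0, 2, 5, 3, 13, 7, 6, 14, 8, 9, 4, 11, 12, 1, 10]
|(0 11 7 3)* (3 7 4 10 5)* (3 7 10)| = 12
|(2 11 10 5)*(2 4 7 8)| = 7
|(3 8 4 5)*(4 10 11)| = |(3 8 10 11 4 5)| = 6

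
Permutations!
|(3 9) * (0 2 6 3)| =5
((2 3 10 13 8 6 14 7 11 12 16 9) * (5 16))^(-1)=(2 9 16 5 12 11 7 14 6 8 13 10 3)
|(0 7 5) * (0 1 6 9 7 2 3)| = |(0 2 3)(1 6 9 7 5)| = 15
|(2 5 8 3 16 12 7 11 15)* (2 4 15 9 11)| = |(2 5 8 3 16 12 7)(4 15)(9 11)| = 14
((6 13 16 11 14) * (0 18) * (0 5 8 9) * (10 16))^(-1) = ((0 18 5 8 9)(6 13 10 16 11 14))^(-1) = (0 9 8 5 18)(6 14 11 16 10 13)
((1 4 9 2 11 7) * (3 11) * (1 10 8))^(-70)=(1 9 3 7 8 4 2 11 10)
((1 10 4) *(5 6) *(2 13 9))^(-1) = (1 4 10)(2 9 13)(5 6)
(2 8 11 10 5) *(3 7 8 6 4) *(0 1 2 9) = (0 1 2 6 4 3 7 8 11 10 5 9) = [1, 2, 6, 7, 3, 9, 4, 8, 11, 0, 5, 10]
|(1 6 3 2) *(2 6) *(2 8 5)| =|(1 8 5 2)(3 6)| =4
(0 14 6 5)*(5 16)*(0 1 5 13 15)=(0 14 6 16 13 15)(1 5)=[14, 5, 2, 3, 4, 1, 16, 7, 8, 9, 10, 11, 12, 15, 6, 0, 13]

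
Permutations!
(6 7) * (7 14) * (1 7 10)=(1 7 6 14 10)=[0, 7, 2, 3, 4, 5, 14, 6, 8, 9, 1, 11, 12, 13, 10]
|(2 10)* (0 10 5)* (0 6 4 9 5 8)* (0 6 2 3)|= 6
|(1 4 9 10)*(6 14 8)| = |(1 4 9 10)(6 14 8)| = 12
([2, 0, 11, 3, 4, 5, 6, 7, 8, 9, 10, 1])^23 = [1, 11, 0, 3, 4, 5, 6, 7, 8, 9, 10, 2]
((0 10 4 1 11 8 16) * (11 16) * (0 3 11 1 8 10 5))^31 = ((0 5)(1 16 3 11 10 4 8))^31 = (0 5)(1 11 8 3 4 16 10)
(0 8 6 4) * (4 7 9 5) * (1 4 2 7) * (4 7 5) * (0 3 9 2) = (0 8 6 1 7 2 5)(3 9 4) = [8, 7, 5, 9, 3, 0, 1, 2, 6, 4]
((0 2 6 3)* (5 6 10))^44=((0 2 10 5 6 3))^44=(0 10 6)(2 5 3)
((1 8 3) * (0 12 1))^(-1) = (0 3 8 1 12)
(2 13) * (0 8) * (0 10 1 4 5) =(0 8 10 1 4 5)(2 13) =[8, 4, 13, 3, 5, 0, 6, 7, 10, 9, 1, 11, 12, 2]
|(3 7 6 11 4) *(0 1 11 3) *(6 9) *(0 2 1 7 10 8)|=|(0 7 9 6 3 10 8)(1 11 4 2)|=28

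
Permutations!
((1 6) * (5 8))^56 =(8)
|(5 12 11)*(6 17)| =|(5 12 11)(6 17)| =6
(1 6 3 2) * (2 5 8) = (1 6 3 5 8 2) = [0, 6, 1, 5, 4, 8, 3, 7, 2]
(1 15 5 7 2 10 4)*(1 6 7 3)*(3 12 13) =(1 15 5 12 13 3)(2 10 4 6 7) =[0, 15, 10, 1, 6, 12, 7, 2, 8, 9, 4, 11, 13, 3, 14, 5]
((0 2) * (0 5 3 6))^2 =(0 5 6 2 3)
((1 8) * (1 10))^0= (10)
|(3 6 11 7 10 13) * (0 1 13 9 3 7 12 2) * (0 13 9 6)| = 28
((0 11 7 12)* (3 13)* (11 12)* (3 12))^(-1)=(0 12 13 3)(7 11)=((0 3 13 12)(7 11))^(-1)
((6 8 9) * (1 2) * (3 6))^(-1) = (1 2)(3 9 8 6)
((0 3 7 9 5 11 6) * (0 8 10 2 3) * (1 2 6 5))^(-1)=(1 9 7 3 2)(5 11)(6 10 8)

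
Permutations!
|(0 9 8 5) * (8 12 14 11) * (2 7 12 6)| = |(0 9 6 2 7 12 14 11 8 5)| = 10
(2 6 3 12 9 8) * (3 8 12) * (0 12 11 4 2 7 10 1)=(0 12 9 11 4 2 6 8 7 10 1)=[12, 0, 6, 3, 2, 5, 8, 10, 7, 11, 1, 4, 9]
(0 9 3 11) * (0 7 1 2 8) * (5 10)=(0 9 3 11 7 1 2 8)(5 10)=[9, 2, 8, 11, 4, 10, 6, 1, 0, 3, 5, 7]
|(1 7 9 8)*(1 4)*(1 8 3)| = |(1 7 9 3)(4 8)| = 4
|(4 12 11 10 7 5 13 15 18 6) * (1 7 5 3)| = |(1 7 3)(4 12 11 10 5 13 15 18 6)| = 9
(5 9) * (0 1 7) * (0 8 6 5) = [1, 7, 2, 3, 4, 9, 5, 8, 6, 0] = (0 1 7 8 6 5 9)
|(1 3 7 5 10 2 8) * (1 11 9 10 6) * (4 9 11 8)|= 20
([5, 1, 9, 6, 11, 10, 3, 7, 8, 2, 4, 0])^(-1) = [11, 1, 9, 6, 10, 0, 3, 7, 8, 2, 5, 4]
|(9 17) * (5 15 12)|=|(5 15 12)(9 17)|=6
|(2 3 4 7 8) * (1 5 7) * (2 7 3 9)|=|(1 5 3 4)(2 9)(7 8)|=4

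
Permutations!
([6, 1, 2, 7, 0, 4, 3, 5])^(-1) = [4, 1, 2, 6, 5, 7, 0, 3]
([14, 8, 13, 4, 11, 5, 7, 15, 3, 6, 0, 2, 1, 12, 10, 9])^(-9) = (1 12 13 2 11 4 3 8)(6 9 15 7)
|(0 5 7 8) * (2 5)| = |(0 2 5 7 8)| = 5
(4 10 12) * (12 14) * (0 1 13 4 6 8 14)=[1, 13, 2, 3, 10, 5, 8, 7, 14, 9, 0, 11, 6, 4, 12]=(0 1 13 4 10)(6 8 14 12)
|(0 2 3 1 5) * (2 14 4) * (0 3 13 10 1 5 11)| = 8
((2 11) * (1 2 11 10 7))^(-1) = (11)(1 7 10 2)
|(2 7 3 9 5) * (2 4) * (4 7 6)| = 12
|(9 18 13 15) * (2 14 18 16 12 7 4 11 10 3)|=13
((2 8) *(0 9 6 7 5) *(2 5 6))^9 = (0 5 8 2 9)(6 7)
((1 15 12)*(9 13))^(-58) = ((1 15 12)(9 13))^(-58) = (1 12 15)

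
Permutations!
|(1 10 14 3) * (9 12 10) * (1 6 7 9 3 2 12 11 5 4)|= |(1 3 6 7 9 11 5 4)(2 12 10 14)|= 8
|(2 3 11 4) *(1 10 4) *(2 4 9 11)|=|(1 10 9 11)(2 3)|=4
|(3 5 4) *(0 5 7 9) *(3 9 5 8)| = |(0 8 3 7 5 4 9)| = 7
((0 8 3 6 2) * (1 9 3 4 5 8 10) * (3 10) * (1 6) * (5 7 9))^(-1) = (0 2 6 10 9 7 4 8 5 1 3) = ((0 3 1 5 8 4 7 9 10 6 2))^(-1)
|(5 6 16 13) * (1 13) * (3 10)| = |(1 13 5 6 16)(3 10)| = 10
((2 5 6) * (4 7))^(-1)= (2 6 5)(4 7)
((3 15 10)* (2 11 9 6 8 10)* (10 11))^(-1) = ((2 10 3 15)(6 8 11 9))^(-1) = (2 15 3 10)(6 9 11 8)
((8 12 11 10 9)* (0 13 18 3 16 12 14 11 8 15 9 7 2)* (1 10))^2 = (0 18 16 8 11 10 2 13 3 12 14 1 7)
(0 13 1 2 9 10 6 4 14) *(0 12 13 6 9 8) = [6, 2, 8, 3, 14, 5, 4, 7, 0, 10, 9, 11, 13, 1, 12] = (0 6 4 14 12 13 1 2 8)(9 10)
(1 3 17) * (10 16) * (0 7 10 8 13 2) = (0 7 10 16 8 13 2)(1 3 17) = [7, 3, 0, 17, 4, 5, 6, 10, 13, 9, 16, 11, 12, 2, 14, 15, 8, 1]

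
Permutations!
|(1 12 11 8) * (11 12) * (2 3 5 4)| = 12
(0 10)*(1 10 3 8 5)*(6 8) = [3, 10, 2, 6, 4, 1, 8, 7, 5, 9, 0] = (0 3 6 8 5 1 10)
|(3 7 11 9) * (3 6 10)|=6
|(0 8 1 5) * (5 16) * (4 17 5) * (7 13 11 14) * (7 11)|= 14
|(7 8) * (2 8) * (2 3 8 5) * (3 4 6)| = |(2 5)(3 8 7 4 6)| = 10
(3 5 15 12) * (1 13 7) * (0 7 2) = [7, 13, 0, 5, 4, 15, 6, 1, 8, 9, 10, 11, 3, 2, 14, 12] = (0 7 1 13 2)(3 5 15 12)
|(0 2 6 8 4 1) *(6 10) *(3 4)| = 8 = |(0 2 10 6 8 3 4 1)|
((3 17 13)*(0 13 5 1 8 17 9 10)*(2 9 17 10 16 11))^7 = ((0 13 3 17 5 1 8 10)(2 9 16 11))^7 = (0 10 8 1 5 17 3 13)(2 11 16 9)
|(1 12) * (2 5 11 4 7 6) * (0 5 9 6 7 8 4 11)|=|(0 5)(1 12)(2 9 6)(4 8)|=6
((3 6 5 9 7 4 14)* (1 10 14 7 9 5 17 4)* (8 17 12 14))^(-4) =(1 8 4)(7 10 17)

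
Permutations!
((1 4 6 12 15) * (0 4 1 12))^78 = (15)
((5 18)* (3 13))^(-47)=((3 13)(5 18))^(-47)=(3 13)(5 18)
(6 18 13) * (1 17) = [0, 17, 2, 3, 4, 5, 18, 7, 8, 9, 10, 11, 12, 6, 14, 15, 16, 1, 13] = (1 17)(6 18 13)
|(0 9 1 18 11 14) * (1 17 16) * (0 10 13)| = 10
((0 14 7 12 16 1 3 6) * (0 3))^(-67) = ((0 14 7 12 16 1)(3 6))^(-67) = (0 1 16 12 7 14)(3 6)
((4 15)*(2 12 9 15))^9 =((2 12 9 15 4))^9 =(2 4 15 9 12)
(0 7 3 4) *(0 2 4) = (0 7 3)(2 4) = [7, 1, 4, 0, 2, 5, 6, 3]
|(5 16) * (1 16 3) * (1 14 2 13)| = 7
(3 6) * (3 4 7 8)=(3 6 4 7 8)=[0, 1, 2, 6, 7, 5, 4, 8, 3]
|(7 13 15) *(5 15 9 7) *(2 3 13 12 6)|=|(2 3 13 9 7 12 6)(5 15)|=14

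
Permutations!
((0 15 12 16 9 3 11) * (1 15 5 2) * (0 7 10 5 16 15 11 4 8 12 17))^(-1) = (0 17 15 12 8 4 3 9 16)(1 2 5 10 7 11)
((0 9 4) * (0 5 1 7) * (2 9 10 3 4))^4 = ((0 10 3 4 5 1 7)(2 9))^4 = (0 5 10 1 3 7 4)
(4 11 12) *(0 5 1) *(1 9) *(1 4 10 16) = (0 5 9 4 11 12 10 16 1) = [5, 0, 2, 3, 11, 9, 6, 7, 8, 4, 16, 12, 10, 13, 14, 15, 1]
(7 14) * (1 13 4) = (1 13 4)(7 14) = [0, 13, 2, 3, 1, 5, 6, 14, 8, 9, 10, 11, 12, 4, 7]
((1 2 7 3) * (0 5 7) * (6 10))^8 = (10)(0 7 1)(2 5 3)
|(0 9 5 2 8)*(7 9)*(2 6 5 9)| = |(9)(0 7 2 8)(5 6)| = 4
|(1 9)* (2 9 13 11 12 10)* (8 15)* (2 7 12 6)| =|(1 13 11 6 2 9)(7 12 10)(8 15)| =6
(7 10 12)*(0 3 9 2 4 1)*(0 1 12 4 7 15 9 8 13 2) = (0 3 8 13 2 7 10 4 12 15 9) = [3, 1, 7, 8, 12, 5, 6, 10, 13, 0, 4, 11, 15, 2, 14, 9]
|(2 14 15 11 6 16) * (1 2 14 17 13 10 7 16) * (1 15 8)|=|(1 2 17 13 10 7 16 14 8)(6 15 11)|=9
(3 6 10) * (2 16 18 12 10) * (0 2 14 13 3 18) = (0 2 16)(3 6 14 13)(10 18 12) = [2, 1, 16, 6, 4, 5, 14, 7, 8, 9, 18, 11, 10, 3, 13, 15, 0, 17, 12]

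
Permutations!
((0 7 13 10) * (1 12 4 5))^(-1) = (0 10 13 7)(1 5 4 12)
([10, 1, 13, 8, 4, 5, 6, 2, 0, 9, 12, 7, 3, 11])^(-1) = (0 8 3 12 10)(2 7 11 13)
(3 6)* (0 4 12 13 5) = [4, 1, 2, 6, 12, 0, 3, 7, 8, 9, 10, 11, 13, 5] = (0 4 12 13 5)(3 6)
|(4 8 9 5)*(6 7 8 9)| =3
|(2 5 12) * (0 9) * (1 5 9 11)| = 7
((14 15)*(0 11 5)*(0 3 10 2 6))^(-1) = ((0 11 5 3 10 2 6)(14 15))^(-1) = (0 6 2 10 3 5 11)(14 15)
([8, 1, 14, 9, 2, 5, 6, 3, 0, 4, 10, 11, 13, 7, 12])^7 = (0 8)(2 4 9 3 7 13 12 14)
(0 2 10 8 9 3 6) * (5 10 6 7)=(0 2 6)(3 7 5 10 8 9)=[2, 1, 6, 7, 4, 10, 0, 5, 9, 3, 8]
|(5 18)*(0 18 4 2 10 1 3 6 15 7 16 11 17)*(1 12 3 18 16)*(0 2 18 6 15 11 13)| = 30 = |(0 16 13)(1 6 11 17 2 10 12 3 15 7)(4 18 5)|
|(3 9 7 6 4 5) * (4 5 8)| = |(3 9 7 6 5)(4 8)| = 10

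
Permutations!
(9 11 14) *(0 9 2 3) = (0 9 11 14 2 3) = [9, 1, 3, 0, 4, 5, 6, 7, 8, 11, 10, 14, 12, 13, 2]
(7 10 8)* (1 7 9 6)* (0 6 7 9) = (0 6 1 9 7 10 8) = [6, 9, 2, 3, 4, 5, 1, 10, 0, 7, 8]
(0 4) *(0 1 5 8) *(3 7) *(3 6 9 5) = (0 4 1 3 7 6 9 5 8) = [4, 3, 2, 7, 1, 8, 9, 6, 0, 5]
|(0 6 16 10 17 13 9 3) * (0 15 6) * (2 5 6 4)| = 11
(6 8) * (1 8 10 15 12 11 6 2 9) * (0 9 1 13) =(0 9 13)(1 8 2)(6 10 15 12 11) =[9, 8, 1, 3, 4, 5, 10, 7, 2, 13, 15, 6, 11, 0, 14, 12]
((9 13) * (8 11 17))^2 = ((8 11 17)(9 13))^2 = (8 17 11)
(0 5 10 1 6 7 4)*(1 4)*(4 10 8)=(10)(0 5 8 4)(1 6 7)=[5, 6, 2, 3, 0, 8, 7, 1, 4, 9, 10]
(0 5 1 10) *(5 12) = (0 12 5 1 10) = [12, 10, 2, 3, 4, 1, 6, 7, 8, 9, 0, 11, 5]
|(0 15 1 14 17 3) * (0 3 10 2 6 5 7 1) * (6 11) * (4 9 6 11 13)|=22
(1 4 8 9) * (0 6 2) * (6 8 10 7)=(0 8 9 1 4 10 7 6 2)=[8, 4, 0, 3, 10, 5, 2, 6, 9, 1, 7]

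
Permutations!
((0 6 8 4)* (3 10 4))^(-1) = (0 4 10 3 8 6)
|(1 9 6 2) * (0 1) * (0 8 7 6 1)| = |(1 9)(2 8 7 6)| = 4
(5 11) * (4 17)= (4 17)(5 11)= [0, 1, 2, 3, 17, 11, 6, 7, 8, 9, 10, 5, 12, 13, 14, 15, 16, 4]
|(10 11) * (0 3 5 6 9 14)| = 6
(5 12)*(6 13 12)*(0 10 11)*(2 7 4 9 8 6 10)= (0 2 7 4 9 8 6 13 12 5 10 11)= [2, 1, 7, 3, 9, 10, 13, 4, 6, 8, 11, 0, 5, 12]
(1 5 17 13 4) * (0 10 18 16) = (0 10 18 16)(1 5 17 13 4) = [10, 5, 2, 3, 1, 17, 6, 7, 8, 9, 18, 11, 12, 4, 14, 15, 0, 13, 16]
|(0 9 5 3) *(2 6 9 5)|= |(0 5 3)(2 6 9)|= 3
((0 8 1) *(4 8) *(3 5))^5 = (0 4 8 1)(3 5)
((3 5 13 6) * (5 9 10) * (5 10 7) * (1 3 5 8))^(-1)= ((1 3 9 7 8)(5 13 6))^(-1)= (1 8 7 9 3)(5 6 13)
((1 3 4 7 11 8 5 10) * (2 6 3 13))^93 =(1 4 10 3 5 6 8 2 11 13 7)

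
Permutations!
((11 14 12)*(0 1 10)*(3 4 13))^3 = (14)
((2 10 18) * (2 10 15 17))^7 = (2 15 17)(10 18) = ((2 15 17)(10 18))^7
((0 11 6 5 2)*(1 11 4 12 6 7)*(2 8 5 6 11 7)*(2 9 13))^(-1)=(0 2 13 9 11 12 4)(1 7)(5 8)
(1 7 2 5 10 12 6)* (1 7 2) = [0, 2, 5, 3, 4, 10, 7, 1, 8, 9, 12, 11, 6] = (1 2 5 10 12 6 7)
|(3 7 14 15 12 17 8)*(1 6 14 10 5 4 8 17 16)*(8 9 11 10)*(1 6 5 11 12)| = 18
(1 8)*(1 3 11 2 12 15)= (1 8 3 11 2 12 15)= [0, 8, 12, 11, 4, 5, 6, 7, 3, 9, 10, 2, 15, 13, 14, 1]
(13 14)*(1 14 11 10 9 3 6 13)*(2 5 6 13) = (1 14)(2 5 6)(3 13 11 10 9) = [0, 14, 5, 13, 4, 6, 2, 7, 8, 3, 9, 10, 12, 11, 1]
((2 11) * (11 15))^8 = ((2 15 11))^8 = (2 11 15)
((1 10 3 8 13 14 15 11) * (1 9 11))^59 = (1 8 15 3 14 10 13)(9 11)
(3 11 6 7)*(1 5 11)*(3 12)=(1 5 11 6 7 12 3)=[0, 5, 2, 1, 4, 11, 7, 12, 8, 9, 10, 6, 3]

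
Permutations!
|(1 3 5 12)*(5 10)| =|(1 3 10 5 12)| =5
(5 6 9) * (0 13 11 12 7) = (0 13 11 12 7)(5 6 9) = [13, 1, 2, 3, 4, 6, 9, 0, 8, 5, 10, 12, 7, 11]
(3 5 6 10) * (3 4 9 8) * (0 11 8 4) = (0 11 8 3 5 6 10)(4 9) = [11, 1, 2, 5, 9, 6, 10, 7, 3, 4, 0, 8]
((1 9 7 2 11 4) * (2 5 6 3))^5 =(1 3 9 2 7 11 5 4 6)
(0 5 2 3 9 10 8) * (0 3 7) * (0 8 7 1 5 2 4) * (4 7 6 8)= [2, 5, 1, 9, 0, 7, 8, 4, 3, 10, 6]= (0 2 1 5 7 4)(3 9 10 6 8)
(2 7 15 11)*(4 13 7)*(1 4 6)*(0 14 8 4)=(0 14 8 4 13 7 15 11 2 6 1)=[14, 0, 6, 3, 13, 5, 1, 15, 4, 9, 10, 2, 12, 7, 8, 11]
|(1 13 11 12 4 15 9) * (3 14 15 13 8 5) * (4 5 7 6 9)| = 40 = |(1 8 7 6 9)(3 14 15 4 13 11 12 5)|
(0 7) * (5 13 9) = [7, 1, 2, 3, 4, 13, 6, 0, 8, 5, 10, 11, 12, 9] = (0 7)(5 13 9)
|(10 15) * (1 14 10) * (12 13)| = 4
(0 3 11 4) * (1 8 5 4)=(0 3 11 1 8 5 4)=[3, 8, 2, 11, 0, 4, 6, 7, 5, 9, 10, 1]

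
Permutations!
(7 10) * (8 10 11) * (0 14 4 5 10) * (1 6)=(0 14 4 5 10 7 11 8)(1 6)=[14, 6, 2, 3, 5, 10, 1, 11, 0, 9, 7, 8, 12, 13, 4]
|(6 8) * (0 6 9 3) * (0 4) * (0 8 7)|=12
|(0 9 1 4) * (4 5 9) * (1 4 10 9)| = |(0 10 9 4)(1 5)| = 4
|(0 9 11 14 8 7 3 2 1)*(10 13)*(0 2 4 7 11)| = 6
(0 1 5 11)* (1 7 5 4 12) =(0 7 5 11)(1 4 12) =[7, 4, 2, 3, 12, 11, 6, 5, 8, 9, 10, 0, 1]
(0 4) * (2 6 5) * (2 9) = [4, 1, 6, 3, 0, 9, 5, 7, 8, 2] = (0 4)(2 6 5 9)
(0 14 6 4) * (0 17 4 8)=(0 14 6 8)(4 17)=[14, 1, 2, 3, 17, 5, 8, 7, 0, 9, 10, 11, 12, 13, 6, 15, 16, 4]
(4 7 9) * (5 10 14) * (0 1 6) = [1, 6, 2, 3, 7, 10, 0, 9, 8, 4, 14, 11, 12, 13, 5] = (0 1 6)(4 7 9)(5 10 14)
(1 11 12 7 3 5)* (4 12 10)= [0, 11, 2, 5, 12, 1, 6, 3, 8, 9, 4, 10, 7]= (1 11 10 4 12 7 3 5)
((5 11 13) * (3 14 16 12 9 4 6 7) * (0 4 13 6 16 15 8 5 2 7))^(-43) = ((0 4 16 12 9 13 2 7 3 14 15 8 5 11 6))^(-43) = (0 16 9 2 3 15 5 6 4 12 13 7 14 8 11)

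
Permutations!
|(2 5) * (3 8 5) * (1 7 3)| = |(1 7 3 8 5 2)| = 6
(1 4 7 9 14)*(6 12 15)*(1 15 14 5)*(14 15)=(1 4 7 9 5)(6 12 15)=[0, 4, 2, 3, 7, 1, 12, 9, 8, 5, 10, 11, 15, 13, 14, 6]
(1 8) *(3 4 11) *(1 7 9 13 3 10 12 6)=(1 8 7 9 13 3 4 11 10 12 6)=[0, 8, 2, 4, 11, 5, 1, 9, 7, 13, 12, 10, 6, 3]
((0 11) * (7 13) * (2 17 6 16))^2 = ((0 11)(2 17 6 16)(7 13))^2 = (2 6)(16 17)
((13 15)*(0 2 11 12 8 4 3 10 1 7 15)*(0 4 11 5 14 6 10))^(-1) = ((0 2 5 14 6 10 1 7 15 13 4 3)(8 11 12))^(-1) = (0 3 4 13 15 7 1 10 6 14 5 2)(8 12 11)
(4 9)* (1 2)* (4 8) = (1 2)(4 9 8) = [0, 2, 1, 3, 9, 5, 6, 7, 4, 8]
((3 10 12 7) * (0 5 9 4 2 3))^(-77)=((0 5 9 4 2 3 10 12 7))^(-77)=(0 2 7 4 12 9 10 5 3)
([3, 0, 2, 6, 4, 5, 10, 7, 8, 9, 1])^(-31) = (0 1 10 6 3)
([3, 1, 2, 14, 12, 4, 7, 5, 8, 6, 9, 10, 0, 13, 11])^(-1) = (0 12 4 5 7 6 9 10 11 14 3)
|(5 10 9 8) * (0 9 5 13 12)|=|(0 9 8 13 12)(5 10)|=10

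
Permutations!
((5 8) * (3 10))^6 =((3 10)(5 8))^6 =(10)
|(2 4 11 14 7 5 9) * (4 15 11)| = 7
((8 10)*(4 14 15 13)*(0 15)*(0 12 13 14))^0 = (15)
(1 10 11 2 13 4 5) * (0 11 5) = (0 11 2 13 4)(1 10 5) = [11, 10, 13, 3, 0, 1, 6, 7, 8, 9, 5, 2, 12, 4]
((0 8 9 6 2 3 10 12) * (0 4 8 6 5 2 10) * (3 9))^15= (0 6 10 12 4 8 3)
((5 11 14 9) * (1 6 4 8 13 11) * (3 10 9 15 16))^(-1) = ((1 6 4 8 13 11 14 15 16 3 10 9 5))^(-1) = (1 5 9 10 3 16 15 14 11 13 8 4 6)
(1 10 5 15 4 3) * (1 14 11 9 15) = [0, 10, 2, 14, 3, 1, 6, 7, 8, 15, 5, 9, 12, 13, 11, 4] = (1 10 5)(3 14 11 9 15 4)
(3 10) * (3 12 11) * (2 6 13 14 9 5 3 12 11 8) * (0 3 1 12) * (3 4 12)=(0 4 12 8 2 6 13 14 9 5 1 3 10 11)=[4, 3, 6, 10, 12, 1, 13, 7, 2, 5, 11, 0, 8, 14, 9]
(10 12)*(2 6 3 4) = (2 6 3 4)(10 12) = [0, 1, 6, 4, 2, 5, 3, 7, 8, 9, 12, 11, 10]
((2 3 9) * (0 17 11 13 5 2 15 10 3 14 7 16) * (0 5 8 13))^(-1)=(0 11 17)(2 5 16 7 14)(3 10 15 9)(8 13)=((0 17 11)(2 14 7 16 5)(3 9 15 10)(8 13))^(-1)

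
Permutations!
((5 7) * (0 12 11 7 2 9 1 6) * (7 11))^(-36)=((0 12 7 5 2 9 1 6))^(-36)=(0 2)(1 7)(5 6)(9 12)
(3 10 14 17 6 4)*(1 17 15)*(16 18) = (1 17 6 4 3 10 14 15)(16 18) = [0, 17, 2, 10, 3, 5, 4, 7, 8, 9, 14, 11, 12, 13, 15, 1, 18, 6, 16]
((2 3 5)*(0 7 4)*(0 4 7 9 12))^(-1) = ((0 9 12)(2 3 5))^(-1) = (0 12 9)(2 5 3)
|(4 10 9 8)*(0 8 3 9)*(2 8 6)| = |(0 6 2 8 4 10)(3 9)| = 6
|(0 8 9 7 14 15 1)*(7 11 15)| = 6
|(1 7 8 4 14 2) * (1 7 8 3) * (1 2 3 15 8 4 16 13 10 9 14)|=|(1 4)(2 7 15 8 16 13 10 9 14 3)|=10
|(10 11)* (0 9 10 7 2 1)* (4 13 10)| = |(0 9 4 13 10 11 7 2 1)| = 9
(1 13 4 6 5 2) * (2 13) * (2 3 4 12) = [0, 3, 1, 4, 6, 13, 5, 7, 8, 9, 10, 11, 2, 12] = (1 3 4 6 5 13 12 2)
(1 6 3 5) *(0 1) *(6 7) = [1, 7, 2, 5, 4, 0, 3, 6] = (0 1 7 6 3 5)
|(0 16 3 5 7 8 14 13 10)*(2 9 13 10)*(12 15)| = 24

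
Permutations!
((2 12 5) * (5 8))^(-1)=(2 5 8 12)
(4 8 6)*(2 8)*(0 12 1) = (0 12 1)(2 8 6 4) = [12, 0, 8, 3, 2, 5, 4, 7, 6, 9, 10, 11, 1]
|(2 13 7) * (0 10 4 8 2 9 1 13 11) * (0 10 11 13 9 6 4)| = 6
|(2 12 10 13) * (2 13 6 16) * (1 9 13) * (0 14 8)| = 15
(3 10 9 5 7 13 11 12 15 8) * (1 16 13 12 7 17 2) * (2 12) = (1 16 13 11 7 2)(3 10 9 5 17 12 15 8) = [0, 16, 1, 10, 4, 17, 6, 2, 3, 5, 9, 7, 15, 11, 14, 8, 13, 12]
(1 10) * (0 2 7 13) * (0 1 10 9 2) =(1 9 2 7 13) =[0, 9, 7, 3, 4, 5, 6, 13, 8, 2, 10, 11, 12, 1]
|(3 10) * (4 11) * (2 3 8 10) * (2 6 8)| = 10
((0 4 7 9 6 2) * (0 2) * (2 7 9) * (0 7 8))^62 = (0 8 2 7 6 9 4)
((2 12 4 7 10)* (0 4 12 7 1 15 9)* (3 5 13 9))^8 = ((0 4 1 15 3 5 13 9)(2 7 10))^8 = (15)(2 10 7)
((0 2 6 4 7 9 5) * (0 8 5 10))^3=((0 2 6 4 7 9 10)(5 8))^3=(0 4 10 6 9 2 7)(5 8)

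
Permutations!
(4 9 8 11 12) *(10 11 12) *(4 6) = (4 9 8 12 6)(10 11) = [0, 1, 2, 3, 9, 5, 4, 7, 12, 8, 11, 10, 6]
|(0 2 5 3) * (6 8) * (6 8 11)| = 4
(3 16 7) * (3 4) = (3 16 7 4) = [0, 1, 2, 16, 3, 5, 6, 4, 8, 9, 10, 11, 12, 13, 14, 15, 7]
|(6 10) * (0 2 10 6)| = 3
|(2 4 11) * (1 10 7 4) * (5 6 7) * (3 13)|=8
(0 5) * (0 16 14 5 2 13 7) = (0 2 13 7)(5 16 14) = [2, 1, 13, 3, 4, 16, 6, 0, 8, 9, 10, 11, 12, 7, 5, 15, 14]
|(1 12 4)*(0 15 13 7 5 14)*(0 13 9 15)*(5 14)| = 6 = |(1 12 4)(7 14 13)(9 15)|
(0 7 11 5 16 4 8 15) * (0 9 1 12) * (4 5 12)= [7, 4, 2, 3, 8, 16, 6, 11, 15, 1, 10, 12, 0, 13, 14, 9, 5]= (0 7 11 12)(1 4 8 15 9)(5 16)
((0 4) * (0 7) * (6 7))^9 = (0 4 6 7)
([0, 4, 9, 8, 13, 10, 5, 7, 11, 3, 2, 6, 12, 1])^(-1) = (1 13 4)(2 10 5 6 11 8 3 9)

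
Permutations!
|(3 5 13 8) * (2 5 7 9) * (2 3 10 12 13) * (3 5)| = 20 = |(2 3 7 9 5)(8 10 12 13)|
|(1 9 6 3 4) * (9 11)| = 6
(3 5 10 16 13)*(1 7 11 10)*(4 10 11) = (1 7 4 10 16 13 3 5) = [0, 7, 2, 5, 10, 1, 6, 4, 8, 9, 16, 11, 12, 3, 14, 15, 13]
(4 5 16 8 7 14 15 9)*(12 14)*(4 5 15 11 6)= (4 15 9 5 16 8 7 12 14 11 6)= [0, 1, 2, 3, 15, 16, 4, 12, 7, 5, 10, 6, 14, 13, 11, 9, 8]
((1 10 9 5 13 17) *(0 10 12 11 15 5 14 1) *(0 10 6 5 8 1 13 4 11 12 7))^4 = (0 11 7 4 1 5 8 6 15)(9 10 17 13 14)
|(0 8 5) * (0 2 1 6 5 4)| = |(0 8 4)(1 6 5 2)| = 12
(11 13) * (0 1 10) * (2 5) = (0 1 10)(2 5)(11 13) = [1, 10, 5, 3, 4, 2, 6, 7, 8, 9, 0, 13, 12, 11]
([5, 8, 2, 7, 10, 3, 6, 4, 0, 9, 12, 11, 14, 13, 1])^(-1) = (0 8 1 14 12 10 4 7 3 5)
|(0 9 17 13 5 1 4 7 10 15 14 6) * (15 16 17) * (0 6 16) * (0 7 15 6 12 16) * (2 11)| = |(0 9 6 12 16 17 13 5 1 4 15 14)(2 11)(7 10)| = 12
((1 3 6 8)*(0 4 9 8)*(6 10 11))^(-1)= (0 6 11 10 3 1 8 9 4)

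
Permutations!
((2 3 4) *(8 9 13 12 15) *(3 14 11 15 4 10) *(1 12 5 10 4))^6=((1 12)(2 14 11 15 8 9 13 5 10 3 4))^6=(2 13 14 5 11 10 15 3 8 4 9)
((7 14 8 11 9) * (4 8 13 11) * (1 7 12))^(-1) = ((1 7 14 13 11 9 12)(4 8))^(-1) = (1 12 9 11 13 14 7)(4 8)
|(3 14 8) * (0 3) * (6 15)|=|(0 3 14 8)(6 15)|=4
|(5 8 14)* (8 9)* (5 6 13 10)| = 7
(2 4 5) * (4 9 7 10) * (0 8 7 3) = [8, 1, 9, 0, 5, 2, 6, 10, 7, 3, 4] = (0 8 7 10 4 5 2 9 3)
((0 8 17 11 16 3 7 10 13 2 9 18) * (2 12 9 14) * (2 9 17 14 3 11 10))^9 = (0 18 9 14 8)(10 13 12 17)(11 16)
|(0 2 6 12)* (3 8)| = 4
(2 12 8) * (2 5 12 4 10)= [0, 1, 4, 3, 10, 12, 6, 7, 5, 9, 2, 11, 8]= (2 4 10)(5 12 8)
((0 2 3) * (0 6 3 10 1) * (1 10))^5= ((10)(0 2 1)(3 6))^5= (10)(0 1 2)(3 6)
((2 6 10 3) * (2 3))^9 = (10)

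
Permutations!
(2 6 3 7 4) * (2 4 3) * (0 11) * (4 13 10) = (0 11)(2 6)(3 7)(4 13 10) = [11, 1, 6, 7, 13, 5, 2, 3, 8, 9, 4, 0, 12, 10]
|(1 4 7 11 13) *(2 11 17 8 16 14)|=10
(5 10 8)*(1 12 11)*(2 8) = [0, 12, 8, 3, 4, 10, 6, 7, 5, 9, 2, 1, 11] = (1 12 11)(2 8 5 10)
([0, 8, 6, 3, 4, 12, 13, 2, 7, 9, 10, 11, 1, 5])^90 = [0, 7, 13, 3, 4, 1, 5, 6, 2, 9, 10, 11, 8, 12]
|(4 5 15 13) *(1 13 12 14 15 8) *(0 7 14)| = 5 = |(0 7 14 15 12)(1 13 4 5 8)|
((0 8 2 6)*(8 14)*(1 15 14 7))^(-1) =(0 6 2 8 14 15 1 7)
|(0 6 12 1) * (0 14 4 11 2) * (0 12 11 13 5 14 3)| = 28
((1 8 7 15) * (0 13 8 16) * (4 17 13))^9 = ((0 4 17 13 8 7 15 1 16))^9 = (17)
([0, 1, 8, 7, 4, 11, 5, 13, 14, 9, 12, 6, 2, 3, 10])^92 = (2 14 12 8 10)(3 13 7)(5 6 11)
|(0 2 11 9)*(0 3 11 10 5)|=|(0 2 10 5)(3 11 9)|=12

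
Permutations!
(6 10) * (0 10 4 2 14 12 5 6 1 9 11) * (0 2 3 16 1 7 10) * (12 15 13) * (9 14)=(1 14 15 13 12 5 6 4 3 16)(2 9 11)(7 10)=[0, 14, 9, 16, 3, 6, 4, 10, 8, 11, 7, 2, 5, 12, 15, 13, 1]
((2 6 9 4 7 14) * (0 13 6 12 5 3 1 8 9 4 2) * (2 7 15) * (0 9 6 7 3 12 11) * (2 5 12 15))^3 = ((0 13 7 14 9 3 1 8 6 4 2 11)(5 15))^3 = (0 14 1 4)(2 13 9 8)(3 6 11 7)(5 15)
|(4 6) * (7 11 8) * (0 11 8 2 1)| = |(0 11 2 1)(4 6)(7 8)| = 4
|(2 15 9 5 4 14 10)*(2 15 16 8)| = |(2 16 8)(4 14 10 15 9 5)| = 6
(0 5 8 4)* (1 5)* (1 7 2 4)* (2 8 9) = (0 7 8 1 5 9 2 4) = [7, 5, 4, 3, 0, 9, 6, 8, 1, 2]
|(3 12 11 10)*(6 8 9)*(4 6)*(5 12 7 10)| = 12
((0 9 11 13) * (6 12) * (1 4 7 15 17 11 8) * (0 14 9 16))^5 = ((0 16)(1 4 7 15 17 11 13 14 9 8)(6 12))^5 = (0 16)(1 11)(4 13)(6 12)(7 14)(8 17)(9 15)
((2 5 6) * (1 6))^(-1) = (1 5 2 6)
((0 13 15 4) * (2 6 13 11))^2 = (0 2 13 4 11 6 15)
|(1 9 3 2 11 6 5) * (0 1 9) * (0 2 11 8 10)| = |(0 1 2 8 10)(3 11 6 5 9)| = 5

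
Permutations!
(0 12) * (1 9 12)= (0 1 9 12)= [1, 9, 2, 3, 4, 5, 6, 7, 8, 12, 10, 11, 0]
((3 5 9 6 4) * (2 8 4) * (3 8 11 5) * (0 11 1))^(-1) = ((0 11 5 9 6 2 1)(4 8))^(-1) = (0 1 2 6 9 5 11)(4 8)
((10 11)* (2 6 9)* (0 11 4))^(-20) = (11)(2 6 9)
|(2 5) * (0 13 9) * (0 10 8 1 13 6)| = 10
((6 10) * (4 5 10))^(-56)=(10)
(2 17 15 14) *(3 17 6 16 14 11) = [0, 1, 6, 17, 4, 5, 16, 7, 8, 9, 10, 3, 12, 13, 2, 11, 14, 15] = (2 6 16 14)(3 17 15 11)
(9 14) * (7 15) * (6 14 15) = (6 14 9 15 7) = [0, 1, 2, 3, 4, 5, 14, 6, 8, 15, 10, 11, 12, 13, 9, 7]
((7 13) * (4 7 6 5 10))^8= ((4 7 13 6 5 10))^8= (4 13 5)(6 10 7)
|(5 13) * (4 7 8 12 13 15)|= 7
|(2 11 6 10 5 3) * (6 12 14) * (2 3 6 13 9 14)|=3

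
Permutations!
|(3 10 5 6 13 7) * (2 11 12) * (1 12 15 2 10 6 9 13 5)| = 6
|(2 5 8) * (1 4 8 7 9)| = |(1 4 8 2 5 7 9)| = 7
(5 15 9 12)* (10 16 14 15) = (5 10 16 14 15 9 12) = [0, 1, 2, 3, 4, 10, 6, 7, 8, 12, 16, 11, 5, 13, 15, 9, 14]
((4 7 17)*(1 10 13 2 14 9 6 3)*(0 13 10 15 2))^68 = ((0 13)(1 15 2 14 9 6 3)(4 7 17))^68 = (1 6 14 15 3 9 2)(4 17 7)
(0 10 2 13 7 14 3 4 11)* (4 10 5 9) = [5, 1, 13, 10, 11, 9, 6, 14, 8, 4, 2, 0, 12, 7, 3] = (0 5 9 4 11)(2 13 7 14 3 10)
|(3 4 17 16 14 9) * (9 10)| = 7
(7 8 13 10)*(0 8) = (0 8 13 10 7) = [8, 1, 2, 3, 4, 5, 6, 0, 13, 9, 7, 11, 12, 10]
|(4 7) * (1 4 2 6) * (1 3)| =6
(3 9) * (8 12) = (3 9)(8 12) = [0, 1, 2, 9, 4, 5, 6, 7, 12, 3, 10, 11, 8]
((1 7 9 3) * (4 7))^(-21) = (1 3 9 7 4)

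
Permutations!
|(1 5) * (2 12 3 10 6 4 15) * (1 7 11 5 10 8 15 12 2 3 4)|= |(1 10 6)(3 8 15)(4 12)(5 7 11)|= 6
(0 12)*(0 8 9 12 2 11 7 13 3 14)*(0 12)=(0 2 11 7 13 3 14 12 8 9)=[2, 1, 11, 14, 4, 5, 6, 13, 9, 0, 10, 7, 8, 3, 12]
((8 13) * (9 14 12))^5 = ((8 13)(9 14 12))^5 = (8 13)(9 12 14)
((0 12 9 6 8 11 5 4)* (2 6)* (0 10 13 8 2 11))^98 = (0 8 13 10 4 5 11 9 12)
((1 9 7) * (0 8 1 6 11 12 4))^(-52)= (0 1 7 11 4 8 9 6 12)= ((0 8 1 9 7 6 11 12 4))^(-52)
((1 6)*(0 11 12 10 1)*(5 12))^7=(12)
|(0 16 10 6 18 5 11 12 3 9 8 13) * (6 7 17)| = |(0 16 10 7 17 6 18 5 11 12 3 9 8 13)| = 14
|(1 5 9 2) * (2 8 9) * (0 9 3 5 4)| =8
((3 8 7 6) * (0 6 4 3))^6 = (3 7)(4 8)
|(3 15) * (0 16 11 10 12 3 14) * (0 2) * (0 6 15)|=|(0 16 11 10 12 3)(2 6 15 14)|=12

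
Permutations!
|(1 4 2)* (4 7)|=|(1 7 4 2)|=4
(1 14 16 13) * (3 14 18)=(1 18 3 14 16 13)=[0, 18, 2, 14, 4, 5, 6, 7, 8, 9, 10, 11, 12, 1, 16, 15, 13, 17, 3]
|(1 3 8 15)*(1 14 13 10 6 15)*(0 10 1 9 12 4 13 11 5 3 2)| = |(0 10 6 15 14 11 5 3 8 9 12 4 13 1 2)| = 15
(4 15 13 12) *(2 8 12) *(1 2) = (1 2 8 12 4 15 13) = [0, 2, 8, 3, 15, 5, 6, 7, 12, 9, 10, 11, 4, 1, 14, 13]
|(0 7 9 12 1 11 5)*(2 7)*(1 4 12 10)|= 8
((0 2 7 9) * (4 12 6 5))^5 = ((0 2 7 9)(4 12 6 5))^5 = (0 2 7 9)(4 12 6 5)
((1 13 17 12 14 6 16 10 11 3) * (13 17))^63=(17)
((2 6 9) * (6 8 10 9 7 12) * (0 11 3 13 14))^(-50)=(14)(2 10)(6 7 12)(8 9)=((0 11 3 13 14)(2 8 10 9)(6 7 12))^(-50)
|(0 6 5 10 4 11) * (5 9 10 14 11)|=8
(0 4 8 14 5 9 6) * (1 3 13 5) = (0 4 8 14 1 3 13 5 9 6) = [4, 3, 2, 13, 8, 9, 0, 7, 14, 6, 10, 11, 12, 5, 1]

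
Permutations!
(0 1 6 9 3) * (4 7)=[1, 6, 2, 0, 7, 5, 9, 4, 8, 3]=(0 1 6 9 3)(4 7)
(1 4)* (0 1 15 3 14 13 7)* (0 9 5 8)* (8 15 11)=(0 1 4 11 8)(3 14 13 7 9 5 15)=[1, 4, 2, 14, 11, 15, 6, 9, 0, 5, 10, 8, 12, 7, 13, 3]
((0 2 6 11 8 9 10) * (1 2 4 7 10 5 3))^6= ((0 4 7 10)(1 2 6 11 8 9 5 3))^6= (0 7)(1 5 8 6)(2 3 9 11)(4 10)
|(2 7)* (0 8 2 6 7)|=|(0 8 2)(6 7)|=6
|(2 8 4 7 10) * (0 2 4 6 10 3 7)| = 6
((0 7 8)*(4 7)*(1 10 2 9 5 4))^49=((0 1 10 2 9 5 4 7 8))^49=(0 9 8 2 7 10 4 1 5)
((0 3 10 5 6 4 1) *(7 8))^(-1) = ((0 3 10 5 6 4 1)(7 8))^(-1) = (0 1 4 6 5 10 3)(7 8)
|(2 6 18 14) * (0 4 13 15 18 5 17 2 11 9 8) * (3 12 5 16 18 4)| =39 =|(0 3 12 5 17 2 6 16 18 14 11 9 8)(4 13 15)|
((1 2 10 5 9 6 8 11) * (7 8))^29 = ((1 2 10 5 9 6 7 8 11))^29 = (1 10 9 7 11 2 5 6 8)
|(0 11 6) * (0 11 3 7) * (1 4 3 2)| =|(0 2 1 4 3 7)(6 11)| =6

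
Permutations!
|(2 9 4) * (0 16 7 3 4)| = |(0 16 7 3 4 2 9)| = 7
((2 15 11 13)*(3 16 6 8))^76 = (16)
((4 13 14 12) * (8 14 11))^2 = (4 11 14)(8 12 13)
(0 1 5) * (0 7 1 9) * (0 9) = (9)(1 5 7) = [0, 5, 2, 3, 4, 7, 6, 1, 8, 9]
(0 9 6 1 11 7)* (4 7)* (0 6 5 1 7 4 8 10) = (0 9 5 1 11 8 10)(6 7) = [9, 11, 2, 3, 4, 1, 7, 6, 10, 5, 0, 8]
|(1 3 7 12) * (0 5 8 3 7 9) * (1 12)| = |(12)(0 5 8 3 9)(1 7)| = 10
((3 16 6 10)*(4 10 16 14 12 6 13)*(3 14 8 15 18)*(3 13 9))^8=((3 8 15 18 13 4 10 14 12 6 16 9))^8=(3 12 13)(4 8 6)(9 14 18)(10 15 16)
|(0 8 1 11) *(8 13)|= |(0 13 8 1 11)|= 5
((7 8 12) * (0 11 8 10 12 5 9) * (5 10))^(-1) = (0 9 5 7 12 10 8 11)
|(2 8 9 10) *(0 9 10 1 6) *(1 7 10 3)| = |(0 9 7 10 2 8 3 1 6)| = 9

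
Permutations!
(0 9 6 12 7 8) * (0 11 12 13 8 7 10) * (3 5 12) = (0 9 6 13 8 11 3 5 12 10) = [9, 1, 2, 5, 4, 12, 13, 7, 11, 6, 0, 3, 10, 8]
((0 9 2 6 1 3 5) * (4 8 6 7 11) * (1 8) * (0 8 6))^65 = ((0 9 2 7 11 4 1 3 5 8))^65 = (0 4)(1 9)(2 3)(5 7)(8 11)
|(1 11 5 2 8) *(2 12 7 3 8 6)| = |(1 11 5 12 7 3 8)(2 6)| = 14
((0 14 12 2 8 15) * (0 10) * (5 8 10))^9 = (15)(0 10 2 12 14)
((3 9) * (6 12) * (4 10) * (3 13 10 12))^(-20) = (3 9 13 10 4 12 6)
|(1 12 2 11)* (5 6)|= 4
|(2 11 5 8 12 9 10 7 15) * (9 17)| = 10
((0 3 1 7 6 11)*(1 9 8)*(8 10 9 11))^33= (11)(1 7 6 8)(9 10)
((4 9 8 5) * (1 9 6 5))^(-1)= (1 8 9)(4 5 6)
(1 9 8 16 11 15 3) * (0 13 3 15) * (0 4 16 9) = (0 13 3 1)(4 16 11)(8 9) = [13, 0, 2, 1, 16, 5, 6, 7, 9, 8, 10, 4, 12, 3, 14, 15, 11]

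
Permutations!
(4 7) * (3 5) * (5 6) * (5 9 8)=(3 6 9 8 5)(4 7)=[0, 1, 2, 6, 7, 3, 9, 4, 5, 8]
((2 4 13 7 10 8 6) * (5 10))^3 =(2 7 8 4 5 6 13 10)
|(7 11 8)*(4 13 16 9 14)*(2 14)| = |(2 14 4 13 16 9)(7 11 8)| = 6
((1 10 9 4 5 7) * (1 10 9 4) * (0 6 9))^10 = ((0 6 9 1)(4 5 7 10))^10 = (0 9)(1 6)(4 7)(5 10)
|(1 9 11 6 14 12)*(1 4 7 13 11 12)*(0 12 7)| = 21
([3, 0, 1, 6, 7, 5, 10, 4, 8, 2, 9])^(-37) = [2, 9, 10, 1, 7, 5, 0, 4, 8, 6, 3]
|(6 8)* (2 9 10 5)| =4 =|(2 9 10 5)(6 8)|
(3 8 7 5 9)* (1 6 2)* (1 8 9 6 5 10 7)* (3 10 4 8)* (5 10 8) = [0, 10, 3, 9, 5, 6, 2, 4, 1, 8, 7] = (1 10 7 4 5 6 2 3 9 8)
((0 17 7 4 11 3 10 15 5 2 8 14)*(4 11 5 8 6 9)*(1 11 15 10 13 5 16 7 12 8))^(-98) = ((0 17 12 8 14)(1 11 3 13 5 2 6 9 4 16 7 15))^(-98) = (0 12 14 17 8)(1 7 4 6 5 3)(2 13 11 15 16 9)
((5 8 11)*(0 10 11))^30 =(11) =((0 10 11 5 8))^30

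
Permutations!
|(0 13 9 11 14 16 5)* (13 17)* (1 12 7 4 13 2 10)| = 14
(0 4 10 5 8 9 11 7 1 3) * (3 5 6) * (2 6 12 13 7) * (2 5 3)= (0 4 10 12 13 7 1 3)(2 6)(5 8 9 11)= [4, 3, 6, 0, 10, 8, 2, 1, 9, 11, 12, 5, 13, 7]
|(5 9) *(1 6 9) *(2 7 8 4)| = 4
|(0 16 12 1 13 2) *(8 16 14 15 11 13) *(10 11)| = 28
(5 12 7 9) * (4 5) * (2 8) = (2 8)(4 5 12 7 9) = [0, 1, 8, 3, 5, 12, 6, 9, 2, 4, 10, 11, 7]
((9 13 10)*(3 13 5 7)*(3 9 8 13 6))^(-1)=(3 6)(5 9 7)(8 10 13)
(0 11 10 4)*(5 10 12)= [11, 1, 2, 3, 0, 10, 6, 7, 8, 9, 4, 12, 5]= (0 11 12 5 10 4)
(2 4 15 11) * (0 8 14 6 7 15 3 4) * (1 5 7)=(0 8 14 6 1 5 7 15 11 2)(3 4)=[8, 5, 0, 4, 3, 7, 1, 15, 14, 9, 10, 2, 12, 13, 6, 11]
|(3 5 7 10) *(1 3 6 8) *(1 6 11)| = 6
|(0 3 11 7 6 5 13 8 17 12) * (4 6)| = 11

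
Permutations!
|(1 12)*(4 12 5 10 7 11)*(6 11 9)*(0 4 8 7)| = 30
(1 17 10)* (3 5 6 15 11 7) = (1 17 10)(3 5 6 15 11 7) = [0, 17, 2, 5, 4, 6, 15, 3, 8, 9, 1, 7, 12, 13, 14, 11, 16, 10]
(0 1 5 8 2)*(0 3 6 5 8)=(0 1 8 2 3 6 5)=[1, 8, 3, 6, 4, 0, 5, 7, 2]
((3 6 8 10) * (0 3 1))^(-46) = (0 6 10)(1 3 8)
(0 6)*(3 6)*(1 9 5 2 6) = [3, 9, 6, 1, 4, 2, 0, 7, 8, 5] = (0 3 1 9 5 2 6)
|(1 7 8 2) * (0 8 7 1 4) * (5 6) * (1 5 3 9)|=20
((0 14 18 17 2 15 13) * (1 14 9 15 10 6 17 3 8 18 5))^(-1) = ((0 9 15 13)(1 14 5)(2 10 6 17)(3 8 18))^(-1) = (0 13 15 9)(1 5 14)(2 17 6 10)(3 18 8)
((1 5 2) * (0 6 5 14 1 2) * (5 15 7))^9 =(0 5 7 15 6)(1 14)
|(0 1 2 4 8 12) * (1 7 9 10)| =|(0 7 9 10 1 2 4 8 12)| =9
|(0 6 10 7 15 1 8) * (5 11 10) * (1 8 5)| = |(0 6 1 5 11 10 7 15 8)| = 9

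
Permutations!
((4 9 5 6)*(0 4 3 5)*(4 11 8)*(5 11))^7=((0 5 6 3 11 8 4 9))^7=(0 9 4 8 11 3 6 5)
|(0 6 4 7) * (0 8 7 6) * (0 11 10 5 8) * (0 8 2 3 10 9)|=12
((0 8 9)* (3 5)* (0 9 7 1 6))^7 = (9)(0 7 6 8 1)(3 5) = ((9)(0 8 7 1 6)(3 5))^7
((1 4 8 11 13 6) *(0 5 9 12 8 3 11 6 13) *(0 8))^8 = (13)(1 3 8)(4 11 6)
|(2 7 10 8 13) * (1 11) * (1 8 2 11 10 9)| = |(1 10 2 7 9)(8 13 11)| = 15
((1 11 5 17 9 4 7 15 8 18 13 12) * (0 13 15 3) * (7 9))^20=((0 13 12 1 11 5 17 7 3)(4 9)(8 18 15))^20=(0 12 11 17 3 13 1 5 7)(8 15 18)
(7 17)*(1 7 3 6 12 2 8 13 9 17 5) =(1 7 5)(2 8 13 9 17 3 6 12) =[0, 7, 8, 6, 4, 1, 12, 5, 13, 17, 10, 11, 2, 9, 14, 15, 16, 3]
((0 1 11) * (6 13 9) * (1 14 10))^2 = (0 10 11 14 1)(6 9 13)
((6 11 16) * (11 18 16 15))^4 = ((6 18 16)(11 15))^4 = (6 18 16)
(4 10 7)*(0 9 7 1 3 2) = [9, 3, 0, 2, 10, 5, 6, 4, 8, 7, 1] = (0 9 7 4 10 1 3 2)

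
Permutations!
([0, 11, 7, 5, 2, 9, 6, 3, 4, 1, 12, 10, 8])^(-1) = [0, 9, 4, 7, 8, 3, 6, 2, 12, 5, 11, 1, 10]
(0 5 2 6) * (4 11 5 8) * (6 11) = (0 8 4 6)(2 11 5) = [8, 1, 11, 3, 6, 2, 0, 7, 4, 9, 10, 5]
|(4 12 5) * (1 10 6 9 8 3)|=6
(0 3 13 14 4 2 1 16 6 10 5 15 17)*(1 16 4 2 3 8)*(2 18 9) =(0 8 1 4 3 13 14 18 9 2 16 6 10 5 15 17) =[8, 4, 16, 13, 3, 15, 10, 7, 1, 2, 5, 11, 12, 14, 18, 17, 6, 0, 9]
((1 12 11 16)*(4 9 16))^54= (16)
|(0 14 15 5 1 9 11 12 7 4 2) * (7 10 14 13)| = |(0 13 7 4 2)(1 9 11 12 10 14 15 5)| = 40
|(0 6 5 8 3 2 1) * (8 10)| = |(0 6 5 10 8 3 2 1)| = 8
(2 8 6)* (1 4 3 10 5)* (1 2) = (1 4 3 10 5 2 8 6) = [0, 4, 8, 10, 3, 2, 1, 7, 6, 9, 5]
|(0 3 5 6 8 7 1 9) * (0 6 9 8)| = 15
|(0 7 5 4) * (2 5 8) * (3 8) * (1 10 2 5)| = 6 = |(0 7 3 8 5 4)(1 10 2)|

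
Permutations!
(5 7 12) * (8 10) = (5 7 12)(8 10) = [0, 1, 2, 3, 4, 7, 6, 12, 10, 9, 8, 11, 5]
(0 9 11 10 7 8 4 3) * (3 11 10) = [9, 1, 2, 0, 11, 5, 6, 8, 4, 10, 7, 3] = (0 9 10 7 8 4 11 3)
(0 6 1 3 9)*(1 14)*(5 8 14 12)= (0 6 12 5 8 14 1 3 9)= [6, 3, 2, 9, 4, 8, 12, 7, 14, 0, 10, 11, 5, 13, 1]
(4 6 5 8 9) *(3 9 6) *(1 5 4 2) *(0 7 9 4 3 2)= (0 7 9)(1 5 8 6 3 4 2)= [7, 5, 1, 4, 2, 8, 3, 9, 6, 0]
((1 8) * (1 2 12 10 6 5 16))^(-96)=(16)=((1 8 2 12 10 6 5 16))^(-96)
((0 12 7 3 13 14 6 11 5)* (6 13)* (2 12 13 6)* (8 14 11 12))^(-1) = (0 5 11 13)(2 3 7 12 6 14 8)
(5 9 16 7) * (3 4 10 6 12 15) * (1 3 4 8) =(1 3 8)(4 10 6 12 15)(5 9 16 7) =[0, 3, 2, 8, 10, 9, 12, 5, 1, 16, 6, 11, 15, 13, 14, 4, 7]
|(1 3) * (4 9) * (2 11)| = |(1 3)(2 11)(4 9)| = 2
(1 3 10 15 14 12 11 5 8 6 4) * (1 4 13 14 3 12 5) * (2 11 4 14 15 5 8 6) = (1 12 4 14 8 2 11)(3 10 5 6 13 15) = [0, 12, 11, 10, 14, 6, 13, 7, 2, 9, 5, 1, 4, 15, 8, 3]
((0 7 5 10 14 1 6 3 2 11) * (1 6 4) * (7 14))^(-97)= (0 11 2 3 6 14)(1 4)(5 7 10)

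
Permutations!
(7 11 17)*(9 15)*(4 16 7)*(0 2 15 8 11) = [2, 1, 15, 3, 16, 5, 6, 0, 11, 8, 10, 17, 12, 13, 14, 9, 7, 4] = (0 2 15 9 8 11 17 4 16 7)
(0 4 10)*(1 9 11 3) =(0 4 10)(1 9 11 3) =[4, 9, 2, 1, 10, 5, 6, 7, 8, 11, 0, 3]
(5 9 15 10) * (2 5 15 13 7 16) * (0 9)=(0 9 13 7 16 2 5)(10 15)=[9, 1, 5, 3, 4, 0, 6, 16, 8, 13, 15, 11, 12, 7, 14, 10, 2]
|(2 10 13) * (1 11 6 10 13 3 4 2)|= |(1 11 6 10 3 4 2 13)|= 8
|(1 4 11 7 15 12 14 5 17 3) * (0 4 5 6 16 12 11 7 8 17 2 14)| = 15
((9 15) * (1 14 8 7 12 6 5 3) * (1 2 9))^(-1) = ((1 14 8 7 12 6 5 3 2 9 15))^(-1) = (1 15 9 2 3 5 6 12 7 8 14)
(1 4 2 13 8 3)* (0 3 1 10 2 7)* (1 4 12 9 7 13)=(0 3 10 2 1 12 9 7)(4 13 8)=[3, 12, 1, 10, 13, 5, 6, 0, 4, 7, 2, 11, 9, 8]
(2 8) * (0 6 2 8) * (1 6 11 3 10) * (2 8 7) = (0 11 3 10 1 6 8 7 2) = [11, 6, 0, 10, 4, 5, 8, 2, 7, 9, 1, 3]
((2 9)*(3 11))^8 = (11)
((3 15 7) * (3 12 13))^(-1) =((3 15 7 12 13))^(-1) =(3 13 12 7 15)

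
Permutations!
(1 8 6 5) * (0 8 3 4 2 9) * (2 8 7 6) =[7, 3, 9, 4, 8, 1, 5, 6, 2, 0] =(0 7 6 5 1 3 4 8 2 9)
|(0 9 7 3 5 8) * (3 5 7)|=6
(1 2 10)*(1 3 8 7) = [0, 2, 10, 8, 4, 5, 6, 1, 7, 9, 3] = (1 2 10 3 8 7)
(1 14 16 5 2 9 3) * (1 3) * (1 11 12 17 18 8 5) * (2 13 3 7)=(1 14 16)(2 9 11 12 17 18 8 5 13 3 7)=[0, 14, 9, 7, 4, 13, 6, 2, 5, 11, 10, 12, 17, 3, 16, 15, 1, 18, 8]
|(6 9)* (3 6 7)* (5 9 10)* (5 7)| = |(3 6 10 7)(5 9)| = 4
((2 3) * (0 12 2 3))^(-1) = ((0 12 2))^(-1) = (0 2 12)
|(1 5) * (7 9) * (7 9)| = |(9)(1 5)| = 2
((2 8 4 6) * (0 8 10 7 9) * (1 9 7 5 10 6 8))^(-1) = (0 9 1)(2 6)(4 8)(5 10)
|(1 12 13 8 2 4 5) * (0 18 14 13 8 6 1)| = |(0 18 14 13 6 1 12 8 2 4 5)| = 11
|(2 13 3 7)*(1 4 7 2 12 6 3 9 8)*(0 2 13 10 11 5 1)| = 14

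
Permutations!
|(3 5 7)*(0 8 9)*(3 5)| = 6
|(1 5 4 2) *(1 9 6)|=6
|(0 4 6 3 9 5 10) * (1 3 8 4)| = 6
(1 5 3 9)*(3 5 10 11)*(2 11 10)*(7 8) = (1 2 11 3 9)(7 8) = [0, 2, 11, 9, 4, 5, 6, 8, 7, 1, 10, 3]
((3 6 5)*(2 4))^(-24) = ((2 4)(3 6 5))^(-24) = (6)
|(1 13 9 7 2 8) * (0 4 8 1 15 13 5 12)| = 11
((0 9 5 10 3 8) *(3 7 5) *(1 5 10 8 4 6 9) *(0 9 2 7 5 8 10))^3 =((0 1 8 9 3 4 6 2 7)(5 10))^3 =(0 9 6)(1 3 2)(4 7 8)(5 10)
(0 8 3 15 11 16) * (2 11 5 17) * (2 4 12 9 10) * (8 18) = (0 18 8 3 15 5 17 4 12 9 10 2 11 16) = [18, 1, 11, 15, 12, 17, 6, 7, 3, 10, 2, 16, 9, 13, 14, 5, 0, 4, 8]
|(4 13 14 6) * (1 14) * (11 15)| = |(1 14 6 4 13)(11 15)| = 10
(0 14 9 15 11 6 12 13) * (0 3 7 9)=(0 14)(3 7 9 15 11 6 12 13)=[14, 1, 2, 7, 4, 5, 12, 9, 8, 15, 10, 6, 13, 3, 0, 11]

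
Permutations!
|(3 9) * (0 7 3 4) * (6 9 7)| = |(0 6 9 4)(3 7)| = 4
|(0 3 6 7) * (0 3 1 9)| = 3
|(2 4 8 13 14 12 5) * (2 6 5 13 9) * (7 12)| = |(2 4 8 9)(5 6)(7 12 13 14)| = 4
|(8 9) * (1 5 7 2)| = 4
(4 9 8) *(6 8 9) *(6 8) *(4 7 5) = [0, 1, 2, 3, 8, 4, 6, 5, 7, 9] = (9)(4 8 7 5)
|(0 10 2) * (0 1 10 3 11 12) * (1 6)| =|(0 3 11 12)(1 10 2 6)| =4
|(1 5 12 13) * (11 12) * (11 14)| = 6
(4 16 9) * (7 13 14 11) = [0, 1, 2, 3, 16, 5, 6, 13, 8, 4, 10, 7, 12, 14, 11, 15, 9] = (4 16 9)(7 13 14 11)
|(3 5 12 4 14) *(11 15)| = |(3 5 12 4 14)(11 15)| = 10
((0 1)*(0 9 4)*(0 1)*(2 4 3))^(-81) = (1 4 2 3 9)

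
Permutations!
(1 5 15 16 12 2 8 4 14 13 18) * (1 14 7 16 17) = [0, 5, 8, 3, 7, 15, 6, 16, 4, 9, 10, 11, 2, 18, 13, 17, 12, 1, 14] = (1 5 15 17)(2 8 4 7 16 12)(13 18 14)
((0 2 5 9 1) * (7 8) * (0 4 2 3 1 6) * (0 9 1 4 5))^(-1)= (0 2 4 3)(1 5)(6 9)(7 8)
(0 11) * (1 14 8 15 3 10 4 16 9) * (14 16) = (0 11)(1 16 9)(3 10 4 14 8 15) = [11, 16, 2, 10, 14, 5, 6, 7, 15, 1, 4, 0, 12, 13, 8, 3, 9]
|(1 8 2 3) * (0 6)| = |(0 6)(1 8 2 3)| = 4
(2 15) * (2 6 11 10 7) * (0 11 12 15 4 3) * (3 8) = (0 11 10 7 2 4 8 3)(6 12 15) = [11, 1, 4, 0, 8, 5, 12, 2, 3, 9, 7, 10, 15, 13, 14, 6]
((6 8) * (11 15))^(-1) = (6 8)(11 15)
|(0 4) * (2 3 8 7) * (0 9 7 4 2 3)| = 10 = |(0 2)(3 8 4 9 7)|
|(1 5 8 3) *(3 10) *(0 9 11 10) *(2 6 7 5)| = 11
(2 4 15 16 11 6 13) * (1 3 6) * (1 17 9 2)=[0, 3, 4, 6, 15, 5, 13, 7, 8, 2, 10, 17, 12, 1, 14, 16, 11, 9]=(1 3 6 13)(2 4 15 16 11 17 9)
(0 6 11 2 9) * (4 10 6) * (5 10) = (0 4 5 10 6 11 2 9) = [4, 1, 9, 3, 5, 10, 11, 7, 8, 0, 6, 2]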